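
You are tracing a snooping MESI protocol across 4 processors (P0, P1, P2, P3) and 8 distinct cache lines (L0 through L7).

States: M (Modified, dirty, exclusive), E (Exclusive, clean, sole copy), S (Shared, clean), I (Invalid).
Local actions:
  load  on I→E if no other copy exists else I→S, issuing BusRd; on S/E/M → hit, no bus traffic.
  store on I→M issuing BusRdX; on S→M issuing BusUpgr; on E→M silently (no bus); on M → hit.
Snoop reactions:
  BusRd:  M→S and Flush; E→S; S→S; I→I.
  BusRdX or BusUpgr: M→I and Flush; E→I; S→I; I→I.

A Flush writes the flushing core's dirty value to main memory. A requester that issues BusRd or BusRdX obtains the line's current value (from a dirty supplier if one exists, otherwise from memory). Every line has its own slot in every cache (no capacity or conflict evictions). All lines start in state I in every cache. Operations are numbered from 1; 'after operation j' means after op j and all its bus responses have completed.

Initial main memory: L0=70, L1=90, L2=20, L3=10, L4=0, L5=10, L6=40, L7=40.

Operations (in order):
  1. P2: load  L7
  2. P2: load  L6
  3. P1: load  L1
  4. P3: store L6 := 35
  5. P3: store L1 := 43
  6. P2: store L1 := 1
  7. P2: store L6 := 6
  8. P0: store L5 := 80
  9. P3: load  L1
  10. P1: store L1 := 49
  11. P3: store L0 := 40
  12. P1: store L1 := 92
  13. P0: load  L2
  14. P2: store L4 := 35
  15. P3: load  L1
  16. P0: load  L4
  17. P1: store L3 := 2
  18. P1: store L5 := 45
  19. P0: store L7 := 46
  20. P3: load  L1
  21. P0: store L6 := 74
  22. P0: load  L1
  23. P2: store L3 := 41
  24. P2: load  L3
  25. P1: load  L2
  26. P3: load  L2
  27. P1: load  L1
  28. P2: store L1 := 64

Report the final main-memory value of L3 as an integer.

step 1: P2: load  L7  ⟶  IIEI  (L7)  txn=BusRd  M[L7]=40
step 2: P2: load  L6  ⟶  IIEI  (L6)  txn=BusRd  M[L6]=40
step 3: P1: load  L1  ⟶  IEII  (L1)  txn=BusRd  M[L1]=90
step 4: P3: store L6 := 35  ⟶  IIIM  (L6)  txn=BusRdX  M[L6]=40
step 5: P3: store L1 := 43  ⟶  IIIM  (L1)  txn=BusRdX  M[L1]=90
step 6: P2: store L1 := 1  ⟶  IIMI  (L1)  txn=BusRdX+Flush  M[L1]=43
step 7: P2: store L6 := 6  ⟶  IIMI  (L6)  txn=BusRdX+Flush  M[L6]=35
step 8: P0: store L5 := 80  ⟶  MIII  (L5)  txn=BusRdX  M[L5]=10
step 9: P3: load  L1  ⟶  IISS  (L1)  txn=BusRd+Flush  M[L1]=1
step 10: P1: store L1 := 49  ⟶  IMII  (L1)  txn=BusRdX  M[L1]=1
step 11: P3: store L0 := 40  ⟶  IIIM  (L0)  txn=BusRdX  M[L0]=70
step 12: P1: store L1 := 92  ⟶  IMII  (L1)  txn=∅  M[L1]=1
step 13: P0: load  L2  ⟶  EIII  (L2)  txn=BusRd  M[L2]=20
step 14: P2: store L4 := 35  ⟶  IIMI  (L4)  txn=BusRdX  M[L4]=0
step 15: P3: load  L1  ⟶  ISIS  (L1)  txn=BusRd+Flush  M[L1]=92
step 16: P0: load  L4  ⟶  SISI  (L4)  txn=BusRd+Flush  M[L4]=35
step 17: P1: store L3 := 2  ⟶  IMII  (L3)  txn=BusRdX  M[L3]=10
step 18: P1: store L5 := 45  ⟶  IMII  (L5)  txn=BusRdX+Flush  M[L5]=80
step 19: P0: store L7 := 46  ⟶  MIII  (L7)  txn=BusRdX  M[L7]=40
step 20: P3: load  L1  ⟶  ISIS  (L1)  txn=∅  M[L1]=92
step 21: P0: store L6 := 74  ⟶  MIII  (L6)  txn=BusRdX+Flush  M[L6]=6
step 22: P0: load  L1  ⟶  SSIS  (L1)  txn=BusRd  M[L1]=92
step 23: P2: store L3 := 41  ⟶  IIMI  (L3)  txn=BusRdX+Flush  M[L3]=2
step 24: P2: load  L3  ⟶  IIMI  (L3)  txn=∅  M[L3]=2
step 25: P1: load  L2  ⟶  SSII  (L2)  txn=BusRd  M[L2]=20
step 26: P3: load  L2  ⟶  SSIS  (L2)  txn=BusRd  M[L2]=20
step 27: P1: load  L1  ⟶  SSIS  (L1)  txn=∅  M[L1]=92
step 28: P2: store L1 := 64  ⟶  IIMI  (L1)  txn=BusRdX  M[L1]=92

memory[L3] = 2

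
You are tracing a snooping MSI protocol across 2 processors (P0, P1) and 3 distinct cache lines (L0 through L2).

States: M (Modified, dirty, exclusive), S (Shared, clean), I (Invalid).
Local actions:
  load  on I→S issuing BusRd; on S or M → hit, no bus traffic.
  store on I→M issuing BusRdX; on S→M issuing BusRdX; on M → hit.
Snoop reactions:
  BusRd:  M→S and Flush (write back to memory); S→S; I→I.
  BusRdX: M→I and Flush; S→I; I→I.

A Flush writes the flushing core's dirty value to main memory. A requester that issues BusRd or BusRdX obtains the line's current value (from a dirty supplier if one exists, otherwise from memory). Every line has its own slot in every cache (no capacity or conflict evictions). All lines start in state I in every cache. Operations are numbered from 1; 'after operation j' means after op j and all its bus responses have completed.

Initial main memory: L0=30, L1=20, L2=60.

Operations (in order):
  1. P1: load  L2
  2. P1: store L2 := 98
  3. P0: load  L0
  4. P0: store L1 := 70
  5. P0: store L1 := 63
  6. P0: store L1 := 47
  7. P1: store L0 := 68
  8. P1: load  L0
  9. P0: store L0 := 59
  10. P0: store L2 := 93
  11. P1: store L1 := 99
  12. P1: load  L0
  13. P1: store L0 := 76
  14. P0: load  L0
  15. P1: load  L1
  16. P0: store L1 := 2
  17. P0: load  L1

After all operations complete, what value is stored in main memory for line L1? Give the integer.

memory[L1] = 99

step 1: P1: load  L2  ⟶  IS  (L2)  txn=BusRd  M[L2]=60
step 2: P1: store L2 := 98  ⟶  IM  (L2)  txn=BusRdX  M[L2]=60
step 3: P0: load  L0  ⟶  SI  (L0)  txn=BusRd  M[L0]=30
step 4: P0: store L1 := 70  ⟶  MI  (L1)  txn=BusRdX  M[L1]=20
step 5: P0: store L1 := 63  ⟶  MI  (L1)  txn=∅  M[L1]=20
step 6: P0: store L1 := 47  ⟶  MI  (L1)  txn=∅  M[L1]=20
step 7: P1: store L0 := 68  ⟶  IM  (L0)  txn=BusRdX  M[L0]=30
step 8: P1: load  L0  ⟶  IM  (L0)  txn=∅  M[L0]=30
step 9: P0: store L0 := 59  ⟶  MI  (L0)  txn=BusRdX+Flush  M[L0]=68
step 10: P0: store L2 := 93  ⟶  MI  (L2)  txn=BusRdX+Flush  M[L2]=98
step 11: P1: store L1 := 99  ⟶  IM  (L1)  txn=BusRdX+Flush  M[L1]=47
step 12: P1: load  L0  ⟶  SS  (L0)  txn=BusRd+Flush  M[L0]=59
step 13: P1: store L0 := 76  ⟶  IM  (L0)  txn=BusRdX  M[L0]=59
step 14: P0: load  L0  ⟶  SS  (L0)  txn=BusRd+Flush  M[L0]=76
step 15: P1: load  L1  ⟶  IM  (L1)  txn=∅  M[L1]=47
step 16: P0: store L1 := 2  ⟶  MI  (L1)  txn=BusRdX+Flush  M[L1]=99
step 17: P0: load  L1  ⟶  MI  (L1)  txn=∅  M[L1]=99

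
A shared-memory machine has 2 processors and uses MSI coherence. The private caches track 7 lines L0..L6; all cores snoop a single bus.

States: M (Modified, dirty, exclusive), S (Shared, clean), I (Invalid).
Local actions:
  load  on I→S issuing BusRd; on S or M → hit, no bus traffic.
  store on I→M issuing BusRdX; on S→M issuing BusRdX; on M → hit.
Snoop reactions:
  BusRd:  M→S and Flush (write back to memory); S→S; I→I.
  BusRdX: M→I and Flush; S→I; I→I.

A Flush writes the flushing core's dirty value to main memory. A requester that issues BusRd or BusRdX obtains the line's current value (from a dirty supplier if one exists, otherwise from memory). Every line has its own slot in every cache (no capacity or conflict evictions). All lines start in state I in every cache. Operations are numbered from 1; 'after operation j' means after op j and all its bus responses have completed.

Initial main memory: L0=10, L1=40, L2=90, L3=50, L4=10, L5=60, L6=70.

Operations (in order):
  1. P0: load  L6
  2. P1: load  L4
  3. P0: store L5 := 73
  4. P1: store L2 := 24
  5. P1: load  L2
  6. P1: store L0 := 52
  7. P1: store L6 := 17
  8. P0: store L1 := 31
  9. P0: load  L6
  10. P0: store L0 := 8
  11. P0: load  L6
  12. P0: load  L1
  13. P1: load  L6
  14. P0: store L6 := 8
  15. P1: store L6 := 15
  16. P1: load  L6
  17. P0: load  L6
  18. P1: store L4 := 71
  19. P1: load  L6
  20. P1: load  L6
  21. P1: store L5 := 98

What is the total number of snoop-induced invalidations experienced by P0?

invalidations = 3

[1] P0: load  L6 | P0:S(70), P1:I | bus: BusRd
[2] P1: load  L4 | P0:I, P1:S(10) | bus: BusRd
[3] P0: store L5 := 73 | P0:M(73), P1:I | bus: BusRdX
[4] P1: store L2 := 24 | P0:I, P1:M(24) | bus: BusRdX
[5] P1: load  L2 | P0:I, P1:M(24) | bus: none
[6] P1: store L0 := 52 | P0:I, P1:M(52) | bus: BusRdX
[7] P1: store L6 := 17 | P0:I, P1:M(17) | bus: BusRdX
[8] P0: store L1 := 31 | P0:M(31), P1:I | bus: BusRdX
[9] P0: load  L6 | P0:S(17), P1:S(17) | bus: BusRd,Flush
[10] P0: store L0 := 8 | P0:M(8), P1:I | bus: BusRdX,Flush
[11] P0: load  L6 | P0:S(17), P1:S(17) | bus: none
[12] P0: load  L1 | P0:M(31), P1:I | bus: none
[13] P1: load  L6 | P0:S(17), P1:S(17) | bus: none
[14] P0: store L6 := 8 | P0:M(8), P1:I | bus: BusRdX
[15] P1: store L6 := 15 | P0:I, P1:M(15) | bus: BusRdX,Flush
[16] P1: load  L6 | P0:I, P1:M(15) | bus: none
[17] P0: load  L6 | P0:S(15), P1:S(15) | bus: BusRd,Flush
[18] P1: store L4 := 71 | P0:I, P1:M(71) | bus: BusRdX
[19] P1: load  L6 | P0:S(15), P1:S(15) | bus: none
[20] P1: load  L6 | P0:S(15), P1:S(15) | bus: none
[21] P1: store L5 := 98 | P0:I, P1:M(98) | bus: BusRdX,Flush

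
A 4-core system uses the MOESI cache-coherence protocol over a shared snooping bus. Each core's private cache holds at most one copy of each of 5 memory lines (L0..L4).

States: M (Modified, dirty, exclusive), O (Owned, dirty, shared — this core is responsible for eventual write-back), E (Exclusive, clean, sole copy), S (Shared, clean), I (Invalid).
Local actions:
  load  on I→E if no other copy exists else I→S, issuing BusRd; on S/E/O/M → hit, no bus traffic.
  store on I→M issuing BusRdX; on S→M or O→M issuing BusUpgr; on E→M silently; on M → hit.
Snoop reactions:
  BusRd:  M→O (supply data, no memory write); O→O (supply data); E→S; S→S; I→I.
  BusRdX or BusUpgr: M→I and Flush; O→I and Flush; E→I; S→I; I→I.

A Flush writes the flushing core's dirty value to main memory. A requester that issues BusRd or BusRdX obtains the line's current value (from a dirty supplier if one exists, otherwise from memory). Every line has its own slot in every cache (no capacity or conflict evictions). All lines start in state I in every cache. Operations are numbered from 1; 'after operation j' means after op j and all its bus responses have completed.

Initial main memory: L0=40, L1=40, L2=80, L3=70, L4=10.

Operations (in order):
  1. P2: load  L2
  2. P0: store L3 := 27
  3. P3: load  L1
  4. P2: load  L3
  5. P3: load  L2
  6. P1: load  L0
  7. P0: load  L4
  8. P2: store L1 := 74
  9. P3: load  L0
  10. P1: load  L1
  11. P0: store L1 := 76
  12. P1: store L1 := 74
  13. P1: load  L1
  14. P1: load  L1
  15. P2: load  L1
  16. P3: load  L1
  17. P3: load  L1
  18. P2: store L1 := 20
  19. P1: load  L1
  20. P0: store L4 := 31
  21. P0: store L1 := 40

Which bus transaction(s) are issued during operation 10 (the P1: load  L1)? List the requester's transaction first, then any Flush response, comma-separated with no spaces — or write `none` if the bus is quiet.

bus = BusRd

[1] P2: load  L2 | P0:I, P1:I, P2:E(80), P3:I | bus: BusRd
[2] P0: store L3 := 27 | P0:M(27), P1:I, P2:I, P3:I | bus: BusRdX
[3] P3: load  L1 | P0:I, P1:I, P2:I, P3:E(40) | bus: BusRd
[4] P2: load  L3 | P0:O(27), P1:I, P2:S(27), P3:I | bus: BusRd
[5] P3: load  L2 | P0:I, P1:I, P2:S(80), P3:S(80) | bus: BusRd
[6] P1: load  L0 | P0:I, P1:E(40), P2:I, P3:I | bus: BusRd
[7] P0: load  L4 | P0:E(10), P1:I, P2:I, P3:I | bus: BusRd
[8] P2: store L1 := 74 | P0:I, P1:I, P2:M(74), P3:I | bus: BusRdX
[9] P3: load  L0 | P0:I, P1:S(40), P2:I, P3:S(40) | bus: BusRd
[10] P1: load  L1 | P0:I, P1:S(74), P2:O(74), P3:I | bus: BusRd
[11] P0: store L1 := 76 | P0:M(76), P1:I, P2:I, P3:I | bus: BusRdX,Flush
[12] P1: store L1 := 74 | P0:I, P1:M(74), P2:I, P3:I | bus: BusRdX,Flush
[13] P1: load  L1 | P0:I, P1:M(74), P2:I, P3:I | bus: none
[14] P1: load  L1 | P0:I, P1:M(74), P2:I, P3:I | bus: none
[15] P2: load  L1 | P0:I, P1:O(74), P2:S(74), P3:I | bus: BusRd
[16] P3: load  L1 | P0:I, P1:O(74), P2:S(74), P3:S(74) | bus: BusRd
[17] P3: load  L1 | P0:I, P1:O(74), P2:S(74), P3:S(74) | bus: none
[18] P2: store L1 := 20 | P0:I, P1:I, P2:M(20), P3:I | bus: BusUpgr,Flush
[19] P1: load  L1 | P0:I, P1:S(20), P2:O(20), P3:I | bus: BusRd
[20] P0: store L4 := 31 | P0:M(31), P1:I, P2:I, P3:I | bus: none
[21] P0: store L1 := 40 | P0:M(40), P1:I, P2:I, P3:I | bus: BusRdX,Flush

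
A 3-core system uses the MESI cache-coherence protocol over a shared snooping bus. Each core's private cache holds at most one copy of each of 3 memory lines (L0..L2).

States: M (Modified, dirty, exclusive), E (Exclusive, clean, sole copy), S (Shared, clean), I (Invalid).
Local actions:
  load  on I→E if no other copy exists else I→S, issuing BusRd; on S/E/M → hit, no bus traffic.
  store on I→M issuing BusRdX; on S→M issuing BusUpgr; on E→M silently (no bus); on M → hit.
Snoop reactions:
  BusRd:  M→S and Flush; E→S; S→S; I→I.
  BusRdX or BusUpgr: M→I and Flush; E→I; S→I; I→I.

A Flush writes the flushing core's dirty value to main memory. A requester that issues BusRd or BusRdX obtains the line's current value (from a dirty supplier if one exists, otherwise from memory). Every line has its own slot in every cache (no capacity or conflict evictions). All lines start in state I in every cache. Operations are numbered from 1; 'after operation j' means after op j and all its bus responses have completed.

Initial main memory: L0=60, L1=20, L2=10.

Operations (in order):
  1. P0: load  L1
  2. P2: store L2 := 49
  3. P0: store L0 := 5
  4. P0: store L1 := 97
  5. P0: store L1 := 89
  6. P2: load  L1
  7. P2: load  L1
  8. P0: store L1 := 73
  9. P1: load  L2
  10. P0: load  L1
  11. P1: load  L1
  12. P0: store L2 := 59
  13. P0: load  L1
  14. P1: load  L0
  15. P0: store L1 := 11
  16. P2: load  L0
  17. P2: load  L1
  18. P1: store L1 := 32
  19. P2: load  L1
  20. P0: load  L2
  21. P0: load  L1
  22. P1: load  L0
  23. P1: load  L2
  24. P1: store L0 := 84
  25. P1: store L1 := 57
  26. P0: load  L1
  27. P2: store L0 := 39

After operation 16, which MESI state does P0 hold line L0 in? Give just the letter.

1. P0: load  L1  bus=[BusRd]  L1: P0=E P1=I P2=I  mem[L1]=20
2. P2: store L2 := 49  bus=[BusRdX]  L2: P0=I P1=I P2=M  mem[L2]=10
3. P0: store L0 := 5  bus=[BusRdX]  L0: P0=M P1=I P2=I  mem[L0]=60
4. P0: store L1 := 97  bus=[-]  L1: P0=M P1=I P2=I  mem[L1]=20
5. P0: store L1 := 89  bus=[-]  L1: P0=M P1=I P2=I  mem[L1]=20
6. P2: load  L1  bus=[BusRd,Flush]  L1: P0=S P1=I P2=S  mem[L1]=89
7. P2: load  L1  bus=[-]  L1: P0=S P1=I P2=S  mem[L1]=89
8. P0: store L1 := 73  bus=[BusUpgr]  L1: P0=M P1=I P2=I  mem[L1]=89
9. P1: load  L2  bus=[BusRd,Flush]  L2: P0=I P1=S P2=S  mem[L2]=49
10. P0: load  L1  bus=[-]  L1: P0=M P1=I P2=I  mem[L1]=89
11. P1: load  L1  bus=[BusRd,Flush]  L1: P0=S P1=S P2=I  mem[L1]=73
12. P0: store L2 := 59  bus=[BusRdX]  L2: P0=M P1=I P2=I  mem[L2]=49
13. P0: load  L1  bus=[-]  L1: P0=S P1=S P2=I  mem[L1]=73
14. P1: load  L0  bus=[BusRd,Flush]  L0: P0=S P1=S P2=I  mem[L0]=5
15. P0: store L1 := 11  bus=[BusUpgr]  L1: P0=M P1=I P2=I  mem[L1]=73
16. P2: load  L0  bus=[BusRd]  L0: P0=S P1=S P2=S  mem[L0]=5
17. P2: load  L1  bus=[BusRd,Flush]  L1: P0=S P1=I P2=S  mem[L1]=11
18. P1: store L1 := 32  bus=[BusRdX]  L1: P0=I P1=M P2=I  mem[L1]=11
19. P2: load  L1  bus=[BusRd,Flush]  L1: P0=I P1=S P2=S  mem[L1]=32
20. P0: load  L2  bus=[-]  L2: P0=M P1=I P2=I  mem[L2]=49
21. P0: load  L1  bus=[BusRd]  L1: P0=S P1=S P2=S  mem[L1]=32
22. P1: load  L0  bus=[-]  L0: P0=S P1=S P2=S  mem[L0]=5
23. P1: load  L2  bus=[BusRd,Flush]  L2: P0=S P1=S P2=I  mem[L2]=59
24. P1: store L0 := 84  bus=[BusUpgr]  L0: P0=I P1=M P2=I  mem[L0]=5
25. P1: store L1 := 57  bus=[BusUpgr]  L1: P0=I P1=M P2=I  mem[L1]=32
26. P0: load  L1  bus=[BusRd,Flush]  L1: P0=S P1=S P2=I  mem[L1]=57
27. P2: store L0 := 39  bus=[BusRdX,Flush]  L0: P0=I P1=I P2=M  mem[L0]=84

state = S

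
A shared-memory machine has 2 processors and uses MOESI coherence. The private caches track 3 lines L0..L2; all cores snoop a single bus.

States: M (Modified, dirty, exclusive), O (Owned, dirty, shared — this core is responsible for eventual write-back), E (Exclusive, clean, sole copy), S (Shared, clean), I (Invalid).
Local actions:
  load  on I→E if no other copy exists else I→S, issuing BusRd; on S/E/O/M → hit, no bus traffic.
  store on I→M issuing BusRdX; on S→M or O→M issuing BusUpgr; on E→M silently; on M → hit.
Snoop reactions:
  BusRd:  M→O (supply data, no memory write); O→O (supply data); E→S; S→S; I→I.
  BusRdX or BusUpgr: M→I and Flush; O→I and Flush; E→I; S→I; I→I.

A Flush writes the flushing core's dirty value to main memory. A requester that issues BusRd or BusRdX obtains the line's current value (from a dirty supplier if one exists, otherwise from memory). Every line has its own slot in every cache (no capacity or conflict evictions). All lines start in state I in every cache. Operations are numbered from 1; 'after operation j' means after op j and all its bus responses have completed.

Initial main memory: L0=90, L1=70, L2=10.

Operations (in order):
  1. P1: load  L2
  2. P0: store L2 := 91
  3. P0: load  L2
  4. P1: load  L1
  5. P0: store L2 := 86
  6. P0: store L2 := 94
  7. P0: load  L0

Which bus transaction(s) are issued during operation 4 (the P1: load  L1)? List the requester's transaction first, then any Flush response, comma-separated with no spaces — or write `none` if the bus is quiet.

step 1: P1: load  L2  ⟶  IE  (L2)  txn=BusRd  M[L2]=10
step 2: P0: store L2 := 91  ⟶  MI  (L2)  txn=BusRdX  M[L2]=10
step 3: P0: load  L2  ⟶  MI  (L2)  txn=∅  M[L2]=10
step 4: P1: load  L1  ⟶  IE  (L1)  txn=BusRd  M[L1]=70
step 5: P0: store L2 := 86  ⟶  MI  (L2)  txn=∅  M[L2]=10
step 6: P0: store L2 := 94  ⟶  MI  (L2)  txn=∅  M[L2]=10
step 7: P0: load  L0  ⟶  EI  (L0)  txn=BusRd  M[L0]=90

bus = BusRd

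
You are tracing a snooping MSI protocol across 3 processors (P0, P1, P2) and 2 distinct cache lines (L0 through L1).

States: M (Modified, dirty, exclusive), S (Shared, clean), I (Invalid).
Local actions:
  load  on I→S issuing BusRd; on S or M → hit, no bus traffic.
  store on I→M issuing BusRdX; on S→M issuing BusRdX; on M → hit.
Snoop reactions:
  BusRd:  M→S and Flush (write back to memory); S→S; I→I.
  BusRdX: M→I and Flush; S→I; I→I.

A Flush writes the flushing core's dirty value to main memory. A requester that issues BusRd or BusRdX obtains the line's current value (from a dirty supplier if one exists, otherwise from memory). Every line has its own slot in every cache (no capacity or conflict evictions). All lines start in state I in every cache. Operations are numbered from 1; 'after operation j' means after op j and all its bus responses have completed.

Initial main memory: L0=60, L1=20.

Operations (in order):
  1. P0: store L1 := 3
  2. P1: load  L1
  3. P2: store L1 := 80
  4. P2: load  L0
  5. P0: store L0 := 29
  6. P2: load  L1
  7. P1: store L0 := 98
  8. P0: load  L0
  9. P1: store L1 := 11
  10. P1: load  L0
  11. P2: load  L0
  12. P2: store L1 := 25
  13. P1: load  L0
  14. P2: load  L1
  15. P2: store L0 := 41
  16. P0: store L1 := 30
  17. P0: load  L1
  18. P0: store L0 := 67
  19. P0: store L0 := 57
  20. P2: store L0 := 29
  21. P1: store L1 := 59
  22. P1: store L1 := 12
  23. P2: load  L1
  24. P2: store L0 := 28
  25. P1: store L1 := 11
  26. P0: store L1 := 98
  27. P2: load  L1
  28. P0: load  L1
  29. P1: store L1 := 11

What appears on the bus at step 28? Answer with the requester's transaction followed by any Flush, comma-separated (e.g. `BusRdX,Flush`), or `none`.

1. P0: store L1 := 3  bus=[BusRdX]  L1: P0=M P1=I P2=I  mem[L1]=20
2. P1: load  L1  bus=[BusRd,Flush]  L1: P0=S P1=S P2=I  mem[L1]=3
3. P2: store L1 := 80  bus=[BusRdX]  L1: P0=I P1=I P2=M  mem[L1]=3
4. P2: load  L0  bus=[BusRd]  L0: P0=I P1=I P2=S  mem[L0]=60
5. P0: store L0 := 29  bus=[BusRdX]  L0: P0=M P1=I P2=I  mem[L0]=60
6. P2: load  L1  bus=[-]  L1: P0=I P1=I P2=M  mem[L1]=3
7. P1: store L0 := 98  bus=[BusRdX,Flush]  L0: P0=I P1=M P2=I  mem[L0]=29
8. P0: load  L0  bus=[BusRd,Flush]  L0: P0=S P1=S P2=I  mem[L0]=98
9. P1: store L1 := 11  bus=[BusRdX,Flush]  L1: P0=I P1=M P2=I  mem[L1]=80
10. P1: load  L0  bus=[-]  L0: P0=S P1=S P2=I  mem[L0]=98
11. P2: load  L0  bus=[BusRd]  L0: P0=S P1=S P2=S  mem[L0]=98
12. P2: store L1 := 25  bus=[BusRdX,Flush]  L1: P0=I P1=I P2=M  mem[L1]=11
13. P1: load  L0  bus=[-]  L0: P0=S P1=S P2=S  mem[L0]=98
14. P2: load  L1  bus=[-]  L1: P0=I P1=I P2=M  mem[L1]=11
15. P2: store L0 := 41  bus=[BusRdX]  L0: P0=I P1=I P2=M  mem[L0]=98
16. P0: store L1 := 30  bus=[BusRdX,Flush]  L1: P0=M P1=I P2=I  mem[L1]=25
17. P0: load  L1  bus=[-]  L1: P0=M P1=I P2=I  mem[L1]=25
18. P0: store L0 := 67  bus=[BusRdX,Flush]  L0: P0=M P1=I P2=I  mem[L0]=41
19. P0: store L0 := 57  bus=[-]  L0: P0=M P1=I P2=I  mem[L0]=41
20. P2: store L0 := 29  bus=[BusRdX,Flush]  L0: P0=I P1=I P2=M  mem[L0]=57
21. P1: store L1 := 59  bus=[BusRdX,Flush]  L1: P0=I P1=M P2=I  mem[L1]=30
22. P1: store L1 := 12  bus=[-]  L1: P0=I P1=M P2=I  mem[L1]=30
23. P2: load  L1  bus=[BusRd,Flush]  L1: P0=I P1=S P2=S  mem[L1]=12
24. P2: store L0 := 28  bus=[-]  L0: P0=I P1=I P2=M  mem[L0]=57
25. P1: store L1 := 11  bus=[BusRdX]  L1: P0=I P1=M P2=I  mem[L1]=12
26. P0: store L1 := 98  bus=[BusRdX,Flush]  L1: P0=M P1=I P2=I  mem[L1]=11
27. P2: load  L1  bus=[BusRd,Flush]  L1: P0=S P1=I P2=S  mem[L1]=98
28. P0: load  L1  bus=[-]  L1: P0=S P1=I P2=S  mem[L1]=98
29. P1: store L1 := 11  bus=[BusRdX]  L1: P0=I P1=M P2=I  mem[L1]=98

bus = none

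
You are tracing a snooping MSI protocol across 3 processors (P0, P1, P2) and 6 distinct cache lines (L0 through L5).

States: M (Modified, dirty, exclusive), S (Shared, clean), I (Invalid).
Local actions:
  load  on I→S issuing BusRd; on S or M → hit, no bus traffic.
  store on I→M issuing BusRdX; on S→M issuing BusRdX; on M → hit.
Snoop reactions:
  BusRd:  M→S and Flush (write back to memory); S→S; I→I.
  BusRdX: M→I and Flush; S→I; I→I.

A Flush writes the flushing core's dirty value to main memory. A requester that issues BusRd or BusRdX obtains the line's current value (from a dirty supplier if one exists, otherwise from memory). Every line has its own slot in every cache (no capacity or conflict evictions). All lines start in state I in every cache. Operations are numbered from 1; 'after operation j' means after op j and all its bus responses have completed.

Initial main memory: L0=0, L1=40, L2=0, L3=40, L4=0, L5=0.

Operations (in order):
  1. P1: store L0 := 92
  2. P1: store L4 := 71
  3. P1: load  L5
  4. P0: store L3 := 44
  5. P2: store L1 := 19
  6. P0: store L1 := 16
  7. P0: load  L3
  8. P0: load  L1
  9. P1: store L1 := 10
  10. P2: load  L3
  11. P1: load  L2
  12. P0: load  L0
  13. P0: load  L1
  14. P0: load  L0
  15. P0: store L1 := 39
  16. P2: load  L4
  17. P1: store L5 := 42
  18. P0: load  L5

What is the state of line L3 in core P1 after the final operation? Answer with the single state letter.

[1] P1: store L0 := 92 | P0:I, P1:M(92), P2:I | bus: BusRdX
[2] P1: store L4 := 71 | P0:I, P1:M(71), P2:I | bus: BusRdX
[3] P1: load  L5 | P0:I, P1:S(0), P2:I | bus: BusRd
[4] P0: store L3 := 44 | P0:M(44), P1:I, P2:I | bus: BusRdX
[5] P2: store L1 := 19 | P0:I, P1:I, P2:M(19) | bus: BusRdX
[6] P0: store L1 := 16 | P0:M(16), P1:I, P2:I | bus: BusRdX,Flush
[7] P0: load  L3 | P0:M(44), P1:I, P2:I | bus: none
[8] P0: load  L1 | P0:M(16), P1:I, P2:I | bus: none
[9] P1: store L1 := 10 | P0:I, P1:M(10), P2:I | bus: BusRdX,Flush
[10] P2: load  L3 | P0:S(44), P1:I, P2:S(44) | bus: BusRd,Flush
[11] P1: load  L2 | P0:I, P1:S(0), P2:I | bus: BusRd
[12] P0: load  L0 | P0:S(92), P1:S(92), P2:I | bus: BusRd,Flush
[13] P0: load  L1 | P0:S(10), P1:S(10), P2:I | bus: BusRd,Flush
[14] P0: load  L0 | P0:S(92), P1:S(92), P2:I | bus: none
[15] P0: store L1 := 39 | P0:M(39), P1:I, P2:I | bus: BusRdX
[16] P2: load  L4 | P0:I, P1:S(71), P2:S(71) | bus: BusRd,Flush
[17] P1: store L5 := 42 | P0:I, P1:M(42), P2:I | bus: BusRdX
[18] P0: load  L5 | P0:S(42), P1:S(42), P2:I | bus: BusRd,Flush

state = I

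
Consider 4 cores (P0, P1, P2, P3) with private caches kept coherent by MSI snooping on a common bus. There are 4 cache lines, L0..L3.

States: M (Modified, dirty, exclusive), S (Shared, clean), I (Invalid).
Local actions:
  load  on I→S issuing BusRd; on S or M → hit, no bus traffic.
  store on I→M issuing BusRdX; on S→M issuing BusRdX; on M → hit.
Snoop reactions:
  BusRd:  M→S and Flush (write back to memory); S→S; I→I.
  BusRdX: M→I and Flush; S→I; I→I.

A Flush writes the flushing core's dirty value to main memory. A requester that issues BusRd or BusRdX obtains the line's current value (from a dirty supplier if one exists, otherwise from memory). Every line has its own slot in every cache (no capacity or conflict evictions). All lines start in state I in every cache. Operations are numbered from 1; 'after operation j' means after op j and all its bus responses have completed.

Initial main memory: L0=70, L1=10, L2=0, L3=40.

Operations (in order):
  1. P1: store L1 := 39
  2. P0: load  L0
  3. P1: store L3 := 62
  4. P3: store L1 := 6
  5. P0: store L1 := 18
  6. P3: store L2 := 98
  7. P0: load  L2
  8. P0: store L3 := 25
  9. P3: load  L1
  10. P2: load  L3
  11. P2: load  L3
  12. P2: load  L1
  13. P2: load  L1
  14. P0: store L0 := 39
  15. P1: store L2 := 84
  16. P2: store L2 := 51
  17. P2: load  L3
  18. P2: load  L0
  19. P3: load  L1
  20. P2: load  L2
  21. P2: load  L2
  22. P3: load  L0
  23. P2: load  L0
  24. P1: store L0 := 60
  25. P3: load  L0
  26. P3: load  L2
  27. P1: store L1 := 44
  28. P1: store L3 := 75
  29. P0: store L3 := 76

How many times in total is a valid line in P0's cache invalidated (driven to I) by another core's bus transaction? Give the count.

invalidations = 4

1. P1: store L1 := 39  bus=[BusRdX]  L1: P0=I P1=M P2=I P3=I  mem[L1]=10
2. P0: load  L0  bus=[BusRd]  L0: P0=S P1=I P2=I P3=I  mem[L0]=70
3. P1: store L3 := 62  bus=[BusRdX]  L3: P0=I P1=M P2=I P3=I  mem[L3]=40
4. P3: store L1 := 6  bus=[BusRdX,Flush]  L1: P0=I P1=I P2=I P3=M  mem[L1]=39
5. P0: store L1 := 18  bus=[BusRdX,Flush]  L1: P0=M P1=I P2=I P3=I  mem[L1]=6
6. P3: store L2 := 98  bus=[BusRdX]  L2: P0=I P1=I P2=I P3=M  mem[L2]=0
7. P0: load  L2  bus=[BusRd,Flush]  L2: P0=S P1=I P2=I P3=S  mem[L2]=98
8. P0: store L3 := 25  bus=[BusRdX,Flush]  L3: P0=M P1=I P2=I P3=I  mem[L3]=62
9. P3: load  L1  bus=[BusRd,Flush]  L1: P0=S P1=I P2=I P3=S  mem[L1]=18
10. P2: load  L3  bus=[BusRd,Flush]  L3: P0=S P1=I P2=S P3=I  mem[L3]=25
11. P2: load  L3  bus=[-]  L3: P0=S P1=I P2=S P3=I  mem[L3]=25
12. P2: load  L1  bus=[BusRd]  L1: P0=S P1=I P2=S P3=S  mem[L1]=18
13. P2: load  L1  bus=[-]  L1: P0=S P1=I P2=S P3=S  mem[L1]=18
14. P0: store L0 := 39  bus=[BusRdX]  L0: P0=M P1=I P2=I P3=I  mem[L0]=70
15. P1: store L2 := 84  bus=[BusRdX]  L2: P0=I P1=M P2=I P3=I  mem[L2]=98
16. P2: store L2 := 51  bus=[BusRdX,Flush]  L2: P0=I P1=I P2=M P3=I  mem[L2]=84
17. P2: load  L3  bus=[-]  L3: P0=S P1=I P2=S P3=I  mem[L3]=25
18. P2: load  L0  bus=[BusRd,Flush]  L0: P0=S P1=I P2=S P3=I  mem[L0]=39
19. P3: load  L1  bus=[-]  L1: P0=S P1=I P2=S P3=S  mem[L1]=18
20. P2: load  L2  bus=[-]  L2: P0=I P1=I P2=M P3=I  mem[L2]=84
21. P2: load  L2  bus=[-]  L2: P0=I P1=I P2=M P3=I  mem[L2]=84
22. P3: load  L0  bus=[BusRd]  L0: P0=S P1=I P2=S P3=S  mem[L0]=39
23. P2: load  L0  bus=[-]  L0: P0=S P1=I P2=S P3=S  mem[L0]=39
24. P1: store L0 := 60  bus=[BusRdX]  L0: P0=I P1=M P2=I P3=I  mem[L0]=39
25. P3: load  L0  bus=[BusRd,Flush]  L0: P0=I P1=S P2=I P3=S  mem[L0]=60
26. P3: load  L2  bus=[BusRd,Flush]  L2: P0=I P1=I P2=S P3=S  mem[L2]=51
27. P1: store L1 := 44  bus=[BusRdX]  L1: P0=I P1=M P2=I P3=I  mem[L1]=18
28. P1: store L3 := 75  bus=[BusRdX]  L3: P0=I P1=M P2=I P3=I  mem[L3]=25
29. P0: store L3 := 76  bus=[BusRdX,Flush]  L3: P0=M P1=I P2=I P3=I  mem[L3]=75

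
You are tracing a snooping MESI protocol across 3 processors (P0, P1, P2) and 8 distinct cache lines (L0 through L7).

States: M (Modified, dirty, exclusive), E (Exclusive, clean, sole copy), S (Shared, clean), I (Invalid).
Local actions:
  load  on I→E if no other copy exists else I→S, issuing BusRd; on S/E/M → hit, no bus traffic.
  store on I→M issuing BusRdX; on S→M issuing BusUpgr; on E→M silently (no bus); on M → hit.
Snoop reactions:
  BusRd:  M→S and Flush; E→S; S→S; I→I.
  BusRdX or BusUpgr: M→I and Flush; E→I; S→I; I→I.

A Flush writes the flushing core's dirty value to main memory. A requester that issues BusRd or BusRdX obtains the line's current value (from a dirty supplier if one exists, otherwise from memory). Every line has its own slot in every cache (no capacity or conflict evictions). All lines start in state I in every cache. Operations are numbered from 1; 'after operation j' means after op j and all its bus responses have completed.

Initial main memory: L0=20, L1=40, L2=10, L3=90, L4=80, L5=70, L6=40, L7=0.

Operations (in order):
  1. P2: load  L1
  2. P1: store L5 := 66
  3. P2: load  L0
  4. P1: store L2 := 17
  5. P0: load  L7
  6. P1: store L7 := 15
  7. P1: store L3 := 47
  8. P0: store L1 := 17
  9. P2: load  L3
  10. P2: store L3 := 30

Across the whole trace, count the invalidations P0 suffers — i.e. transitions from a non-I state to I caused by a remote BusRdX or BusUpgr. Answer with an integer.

invalidations = 1

  op1 P2: load  L1 → I/I/E on L1; bus BusRd; mem=40
  op2 P1: store L5 := 66 → I/M/I on L5; bus BusRdX; mem=70
  op3 P2: load  L0 → I/I/E on L0; bus BusRd; mem=20
  op4 P1: store L2 := 17 → I/M/I on L2; bus BusRdX; mem=10
  op5 P0: load  L7 → E/I/I on L7; bus BusRd; mem=0
  op6 P1: store L7 := 15 → I/M/I on L7; bus BusRdX; mem=0
  op7 P1: store L3 := 47 → I/M/I on L3; bus BusRdX; mem=90
  op8 P0: store L1 := 17 → M/I/I on L1; bus BusRdX; mem=40
  op9 P2: load  L3 → I/S/S on L3; bus BusRd Flush; mem=47
  op10 P2: store L3 := 30 → I/I/M on L3; bus BusUpgr; mem=47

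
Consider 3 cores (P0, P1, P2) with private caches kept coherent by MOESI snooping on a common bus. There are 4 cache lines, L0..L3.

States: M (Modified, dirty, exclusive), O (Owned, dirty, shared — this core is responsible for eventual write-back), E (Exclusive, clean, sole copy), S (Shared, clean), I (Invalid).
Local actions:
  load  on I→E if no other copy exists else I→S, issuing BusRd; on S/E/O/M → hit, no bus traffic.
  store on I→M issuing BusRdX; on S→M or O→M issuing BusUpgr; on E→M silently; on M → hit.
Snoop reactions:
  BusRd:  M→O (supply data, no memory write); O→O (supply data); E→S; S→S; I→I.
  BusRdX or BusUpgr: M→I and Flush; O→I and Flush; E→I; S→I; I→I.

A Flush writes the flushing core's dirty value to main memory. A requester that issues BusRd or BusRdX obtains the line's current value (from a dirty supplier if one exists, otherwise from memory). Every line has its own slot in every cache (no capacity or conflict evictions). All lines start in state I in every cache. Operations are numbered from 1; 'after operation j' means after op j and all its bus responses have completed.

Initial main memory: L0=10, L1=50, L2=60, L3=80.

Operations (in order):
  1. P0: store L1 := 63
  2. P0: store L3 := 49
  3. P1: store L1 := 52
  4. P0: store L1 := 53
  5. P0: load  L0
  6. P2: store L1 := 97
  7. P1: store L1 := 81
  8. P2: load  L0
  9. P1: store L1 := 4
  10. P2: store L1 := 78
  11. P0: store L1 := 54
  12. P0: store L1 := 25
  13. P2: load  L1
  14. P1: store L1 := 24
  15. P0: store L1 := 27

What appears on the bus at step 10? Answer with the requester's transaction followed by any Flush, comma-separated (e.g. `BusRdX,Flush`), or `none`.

bus = BusRdX,Flush

step 1: P0: store L1 := 63  ⟶  MII  (L1)  txn=BusRdX  M[L1]=50
step 2: P0: store L3 := 49  ⟶  MII  (L3)  txn=BusRdX  M[L3]=80
step 3: P1: store L1 := 52  ⟶  IMI  (L1)  txn=BusRdX+Flush  M[L1]=63
step 4: P0: store L1 := 53  ⟶  MII  (L1)  txn=BusRdX+Flush  M[L1]=52
step 5: P0: load  L0  ⟶  EII  (L0)  txn=BusRd  M[L0]=10
step 6: P2: store L1 := 97  ⟶  IIM  (L1)  txn=BusRdX+Flush  M[L1]=53
step 7: P1: store L1 := 81  ⟶  IMI  (L1)  txn=BusRdX+Flush  M[L1]=97
step 8: P2: load  L0  ⟶  SIS  (L0)  txn=BusRd  M[L0]=10
step 9: P1: store L1 := 4  ⟶  IMI  (L1)  txn=∅  M[L1]=97
step 10: P2: store L1 := 78  ⟶  IIM  (L1)  txn=BusRdX+Flush  M[L1]=4
step 11: P0: store L1 := 54  ⟶  MII  (L1)  txn=BusRdX+Flush  M[L1]=78
step 12: P0: store L1 := 25  ⟶  MII  (L1)  txn=∅  M[L1]=78
step 13: P2: load  L1  ⟶  OIS  (L1)  txn=BusRd  M[L1]=78
step 14: P1: store L1 := 24  ⟶  IMI  (L1)  txn=BusRdX+Flush  M[L1]=25
step 15: P0: store L1 := 27  ⟶  MII  (L1)  txn=BusRdX+Flush  M[L1]=24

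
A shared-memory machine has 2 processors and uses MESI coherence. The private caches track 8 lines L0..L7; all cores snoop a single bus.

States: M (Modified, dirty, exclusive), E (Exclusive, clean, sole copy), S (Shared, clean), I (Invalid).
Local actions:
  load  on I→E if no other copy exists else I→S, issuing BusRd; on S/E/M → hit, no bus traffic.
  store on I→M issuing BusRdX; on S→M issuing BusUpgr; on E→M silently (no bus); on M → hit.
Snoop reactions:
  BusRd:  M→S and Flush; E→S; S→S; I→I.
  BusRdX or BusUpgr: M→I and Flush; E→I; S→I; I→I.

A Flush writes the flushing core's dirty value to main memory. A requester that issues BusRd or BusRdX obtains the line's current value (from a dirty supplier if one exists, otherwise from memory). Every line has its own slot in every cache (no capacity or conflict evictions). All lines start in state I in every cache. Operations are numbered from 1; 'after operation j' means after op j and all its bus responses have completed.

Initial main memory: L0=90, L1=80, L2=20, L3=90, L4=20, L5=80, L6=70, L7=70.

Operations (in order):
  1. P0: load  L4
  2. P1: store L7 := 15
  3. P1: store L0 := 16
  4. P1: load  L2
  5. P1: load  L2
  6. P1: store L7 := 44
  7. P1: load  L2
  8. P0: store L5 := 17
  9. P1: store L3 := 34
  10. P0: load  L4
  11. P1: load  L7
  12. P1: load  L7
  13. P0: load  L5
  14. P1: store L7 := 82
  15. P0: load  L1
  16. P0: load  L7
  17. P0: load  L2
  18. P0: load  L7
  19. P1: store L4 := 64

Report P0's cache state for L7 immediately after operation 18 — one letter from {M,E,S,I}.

state = S

  op1 P0: load  L4 → E/I on L4; bus BusRd; mem=20
  op2 P1: store L7 := 15 → I/M on L7; bus BusRdX; mem=70
  op3 P1: store L0 := 16 → I/M on L0; bus BusRdX; mem=90
  op4 P1: load  L2 → I/E on L2; bus BusRd; mem=20
  op5 P1: load  L2 → I/E on L2; bus (none); mem=20
  op6 P1: store L7 := 44 → I/M on L7; bus (none); mem=70
  op7 P1: load  L2 → I/E on L2; bus (none); mem=20
  op8 P0: store L5 := 17 → M/I on L5; bus BusRdX; mem=80
  op9 P1: store L3 := 34 → I/M on L3; bus BusRdX; mem=90
  op10 P0: load  L4 → E/I on L4; bus (none); mem=20
  op11 P1: load  L7 → I/M on L7; bus (none); mem=70
  op12 P1: load  L7 → I/M on L7; bus (none); mem=70
  op13 P0: load  L5 → M/I on L5; bus (none); mem=80
  op14 P1: store L7 := 82 → I/M on L7; bus (none); mem=70
  op15 P0: load  L1 → E/I on L1; bus BusRd; mem=80
  op16 P0: load  L7 → S/S on L7; bus BusRd Flush; mem=82
  op17 P0: load  L2 → S/S on L2; bus BusRd; mem=20
  op18 P0: load  L7 → S/S on L7; bus (none); mem=82
  op19 P1: store L4 := 64 → I/M on L4; bus BusRdX; mem=20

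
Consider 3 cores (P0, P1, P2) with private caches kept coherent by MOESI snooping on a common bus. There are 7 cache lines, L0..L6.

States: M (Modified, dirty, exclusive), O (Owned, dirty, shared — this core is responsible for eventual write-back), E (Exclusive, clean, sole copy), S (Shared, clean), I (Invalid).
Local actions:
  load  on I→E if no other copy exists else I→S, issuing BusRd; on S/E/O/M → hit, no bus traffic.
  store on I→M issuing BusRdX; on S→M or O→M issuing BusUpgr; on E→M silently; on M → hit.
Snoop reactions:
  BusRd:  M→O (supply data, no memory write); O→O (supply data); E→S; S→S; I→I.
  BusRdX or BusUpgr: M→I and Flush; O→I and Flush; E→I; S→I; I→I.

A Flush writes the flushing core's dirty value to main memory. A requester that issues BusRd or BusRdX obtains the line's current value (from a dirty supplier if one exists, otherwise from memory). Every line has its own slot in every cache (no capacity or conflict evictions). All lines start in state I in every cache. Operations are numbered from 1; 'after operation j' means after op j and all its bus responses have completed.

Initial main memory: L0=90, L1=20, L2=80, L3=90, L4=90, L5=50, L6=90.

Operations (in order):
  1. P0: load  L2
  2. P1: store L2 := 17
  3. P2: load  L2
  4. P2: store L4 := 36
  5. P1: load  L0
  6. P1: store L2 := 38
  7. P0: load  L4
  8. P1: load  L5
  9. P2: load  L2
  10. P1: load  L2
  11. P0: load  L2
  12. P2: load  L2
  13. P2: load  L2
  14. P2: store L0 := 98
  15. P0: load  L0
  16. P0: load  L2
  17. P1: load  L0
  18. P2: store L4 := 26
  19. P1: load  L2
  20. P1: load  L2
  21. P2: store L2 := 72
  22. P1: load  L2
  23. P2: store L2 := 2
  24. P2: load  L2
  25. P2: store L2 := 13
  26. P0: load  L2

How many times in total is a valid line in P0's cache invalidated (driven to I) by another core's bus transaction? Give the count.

[1] P0: load  L2 | P0:E(80), P1:I, P2:I | bus: BusRd
[2] P1: store L2 := 17 | P0:I, P1:M(17), P2:I | bus: BusRdX
[3] P2: load  L2 | P0:I, P1:O(17), P2:S(17) | bus: BusRd
[4] P2: store L4 := 36 | P0:I, P1:I, P2:M(36) | bus: BusRdX
[5] P1: load  L0 | P0:I, P1:E(90), P2:I | bus: BusRd
[6] P1: store L2 := 38 | P0:I, P1:M(38), P2:I | bus: BusUpgr
[7] P0: load  L4 | P0:S(36), P1:I, P2:O(36) | bus: BusRd
[8] P1: load  L5 | P0:I, P1:E(50), P2:I | bus: BusRd
[9] P2: load  L2 | P0:I, P1:O(38), P2:S(38) | bus: BusRd
[10] P1: load  L2 | P0:I, P1:O(38), P2:S(38) | bus: none
[11] P0: load  L2 | P0:S(38), P1:O(38), P2:S(38) | bus: BusRd
[12] P2: load  L2 | P0:S(38), P1:O(38), P2:S(38) | bus: none
[13] P2: load  L2 | P0:S(38), P1:O(38), P2:S(38) | bus: none
[14] P2: store L0 := 98 | P0:I, P1:I, P2:M(98) | bus: BusRdX
[15] P0: load  L0 | P0:S(98), P1:I, P2:O(98) | bus: BusRd
[16] P0: load  L2 | P0:S(38), P1:O(38), P2:S(38) | bus: none
[17] P1: load  L0 | P0:S(98), P1:S(98), P2:O(98) | bus: BusRd
[18] P2: store L4 := 26 | P0:I, P1:I, P2:M(26) | bus: BusUpgr
[19] P1: load  L2 | P0:S(38), P1:O(38), P2:S(38) | bus: none
[20] P1: load  L2 | P0:S(38), P1:O(38), P2:S(38) | bus: none
[21] P2: store L2 := 72 | P0:I, P1:I, P2:M(72) | bus: BusUpgr,Flush
[22] P1: load  L2 | P0:I, P1:S(72), P2:O(72) | bus: BusRd
[23] P2: store L2 := 2 | P0:I, P1:I, P2:M(2) | bus: BusUpgr
[24] P2: load  L2 | P0:I, P1:I, P2:M(2) | bus: none
[25] P2: store L2 := 13 | P0:I, P1:I, P2:M(13) | bus: none
[26] P0: load  L2 | P0:S(13), P1:I, P2:O(13) | bus: BusRd

invalidations = 3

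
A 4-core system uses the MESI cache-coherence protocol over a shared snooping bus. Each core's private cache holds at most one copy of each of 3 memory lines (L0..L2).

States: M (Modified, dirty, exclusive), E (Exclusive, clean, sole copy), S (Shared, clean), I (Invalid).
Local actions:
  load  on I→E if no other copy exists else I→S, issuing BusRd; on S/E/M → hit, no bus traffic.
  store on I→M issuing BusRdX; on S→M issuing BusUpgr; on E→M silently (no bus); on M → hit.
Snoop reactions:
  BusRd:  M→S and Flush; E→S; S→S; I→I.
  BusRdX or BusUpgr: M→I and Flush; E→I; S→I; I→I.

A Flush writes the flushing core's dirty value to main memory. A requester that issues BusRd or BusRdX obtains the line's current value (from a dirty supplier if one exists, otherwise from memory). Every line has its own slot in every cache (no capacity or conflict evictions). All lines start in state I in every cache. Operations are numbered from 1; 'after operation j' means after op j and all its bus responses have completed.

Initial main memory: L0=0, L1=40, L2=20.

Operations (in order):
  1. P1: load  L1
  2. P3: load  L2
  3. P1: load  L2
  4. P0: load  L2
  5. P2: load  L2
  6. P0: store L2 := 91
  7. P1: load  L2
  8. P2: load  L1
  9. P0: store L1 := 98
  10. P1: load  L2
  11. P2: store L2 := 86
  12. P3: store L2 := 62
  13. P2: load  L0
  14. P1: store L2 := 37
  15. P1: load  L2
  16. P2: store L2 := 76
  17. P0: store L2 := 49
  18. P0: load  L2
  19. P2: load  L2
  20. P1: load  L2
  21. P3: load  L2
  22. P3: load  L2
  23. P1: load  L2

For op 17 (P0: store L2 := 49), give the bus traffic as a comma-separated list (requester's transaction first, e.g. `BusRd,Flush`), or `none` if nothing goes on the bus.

1. P1: load  L1  bus=[BusRd]  L1: P0=I P1=E P2=I P3=I  mem[L1]=40
2. P3: load  L2  bus=[BusRd]  L2: P0=I P1=I P2=I P3=E  mem[L2]=20
3. P1: load  L2  bus=[BusRd]  L2: P0=I P1=S P2=I P3=S  mem[L2]=20
4. P0: load  L2  bus=[BusRd]  L2: P0=S P1=S P2=I P3=S  mem[L2]=20
5. P2: load  L2  bus=[BusRd]  L2: P0=S P1=S P2=S P3=S  mem[L2]=20
6. P0: store L2 := 91  bus=[BusUpgr]  L2: P0=M P1=I P2=I P3=I  mem[L2]=20
7. P1: load  L2  bus=[BusRd,Flush]  L2: P0=S P1=S P2=I P3=I  mem[L2]=91
8. P2: load  L1  bus=[BusRd]  L1: P0=I P1=S P2=S P3=I  mem[L1]=40
9. P0: store L1 := 98  bus=[BusRdX]  L1: P0=M P1=I P2=I P3=I  mem[L1]=40
10. P1: load  L2  bus=[-]  L2: P0=S P1=S P2=I P3=I  mem[L2]=91
11. P2: store L2 := 86  bus=[BusRdX]  L2: P0=I P1=I P2=M P3=I  mem[L2]=91
12. P3: store L2 := 62  bus=[BusRdX,Flush]  L2: P0=I P1=I P2=I P3=M  mem[L2]=86
13. P2: load  L0  bus=[BusRd]  L0: P0=I P1=I P2=E P3=I  mem[L0]=0
14. P1: store L2 := 37  bus=[BusRdX,Flush]  L2: P0=I P1=M P2=I P3=I  mem[L2]=62
15. P1: load  L2  bus=[-]  L2: P0=I P1=M P2=I P3=I  mem[L2]=62
16. P2: store L2 := 76  bus=[BusRdX,Flush]  L2: P0=I P1=I P2=M P3=I  mem[L2]=37
17. P0: store L2 := 49  bus=[BusRdX,Flush]  L2: P0=M P1=I P2=I P3=I  mem[L2]=76
18. P0: load  L2  bus=[-]  L2: P0=M P1=I P2=I P3=I  mem[L2]=76
19. P2: load  L2  bus=[BusRd,Flush]  L2: P0=S P1=I P2=S P3=I  mem[L2]=49
20. P1: load  L2  bus=[BusRd]  L2: P0=S P1=S P2=S P3=I  mem[L2]=49
21. P3: load  L2  bus=[BusRd]  L2: P0=S P1=S P2=S P3=S  mem[L2]=49
22. P3: load  L2  bus=[-]  L2: P0=S P1=S P2=S P3=S  mem[L2]=49
23. P1: load  L2  bus=[-]  L2: P0=S P1=S P2=S P3=S  mem[L2]=49

bus = BusRdX,Flush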